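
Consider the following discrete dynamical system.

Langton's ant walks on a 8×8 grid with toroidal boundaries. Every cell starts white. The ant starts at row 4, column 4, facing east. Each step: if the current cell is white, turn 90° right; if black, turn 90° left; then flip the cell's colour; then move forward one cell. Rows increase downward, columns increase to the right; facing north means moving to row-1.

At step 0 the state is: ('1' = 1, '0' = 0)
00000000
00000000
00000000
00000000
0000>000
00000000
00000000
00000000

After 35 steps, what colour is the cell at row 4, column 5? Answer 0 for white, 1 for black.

gen 0: 00000000
00000000
00000000
00000000
0000>000
00000000
00000000
00000000
gen 1: 00000000
00000000
00000000
00000000
00001000
0000v000
00000000
00000000
gen 2: 00000000
00000000
00000000
00000000
00001000
000<1000
00000000
00000000
gen 3: 00000000
00000000
00000000
00000000
000^1000
00011000
00000000
00000000
gen 4: 00000000
00000000
00000000
00000000
0001>000
00011000
00000000
00000000
gen 5: 00000000
00000000
00000000
0000^000
00010000
00011000
00000000
00000000
gen 6: 00000000
00000000
00000000
00001>00
00010000
00011000
00000000
00000000
gen 7: 00000000
00000000
00000000
00001100
00010v00
00011000
00000000
00000000
gen 8: 00000000
00000000
00000000
00001100
0001<100
00011000
00000000
00000000
gen 9: 00000000
00000000
00000000
0000^100
00011100
00011000
00000000
00000000
gen 10: 00000000
00000000
00000000
000<0100
00011100
00011000
00000000
00000000
gen 11: 00000000
00000000
000^0000
00010100
00011100
00011000
00000000
00000000
gen 12: 00000000
00000000
0001>000
00010100
00011100
00011000
00000000
00000000
gen 13: 00000000
00000000
00011000
0001v100
00011100
00011000
00000000
00000000
gen 14: 00000000
00000000
00011000
000<1100
00011100
00011000
00000000
00000000
gen 15: 00000000
00000000
00011000
00001100
000v1100
00011000
00000000
00000000
gen 16: 00000000
00000000
00011000
00001100
0000>100
00011000
00000000
00000000
gen 17: 00000000
00000000
00011000
0000^100
00000100
00011000
00000000
00000000
gen 18: 00000000
00000000
00011000
000<0100
00000100
00011000
00000000
00000000
gen 19: 00000000
00000000
000^1000
00010100
00000100
00011000
00000000
00000000
gen 20: 00000000
00000000
00<01000
00010100
00000100
00011000
00000000
00000000
gen 21: 00000000
00^00000
00101000
00010100
00000100
00011000
00000000
00000000
gen 22: 00000000
001>0000
00101000
00010100
00000100
00011000
00000000
00000000
gen 23: 00000000
00110000
001v1000
00010100
00000100
00011000
00000000
00000000
gen 24: 00000000
00110000
00<11000
00010100
00000100
00011000
00000000
00000000
gen 25: 00000000
00110000
00011000
00v10100
00000100
00011000
00000000
00000000
gen 26: 00000000
00110000
00011000
0<110100
00000100
00011000
00000000
00000000
gen 27: 00000000
00110000
0^011000
01110100
00000100
00011000
00000000
00000000
gen 28: 00000000
00110000
01>11000
01110100
00000100
00011000
00000000
00000000
gen 29: 00000000
00110000
01111000
01v10100
00000100
00011000
00000000
00000000
gen 30: 00000000
00110000
01111000
010>0100
00000100
00011000
00000000
00000000
gen 31: 00000000
00110000
011^1000
01000100
00000100
00011000
00000000
00000000
gen 32: 00000000
00110000
01<01000
01000100
00000100
00011000
00000000
00000000
gen 33: 00000000
00110000
01001000
01v00100
00000100
00011000
00000000
00000000
gen 34: 00000000
00110000
01001000
0<100100
00000100
00011000
00000000
00000000
gen 35: 00000000
00110000
01001000
00100100
0v000100
00011000
00000000
00000000

1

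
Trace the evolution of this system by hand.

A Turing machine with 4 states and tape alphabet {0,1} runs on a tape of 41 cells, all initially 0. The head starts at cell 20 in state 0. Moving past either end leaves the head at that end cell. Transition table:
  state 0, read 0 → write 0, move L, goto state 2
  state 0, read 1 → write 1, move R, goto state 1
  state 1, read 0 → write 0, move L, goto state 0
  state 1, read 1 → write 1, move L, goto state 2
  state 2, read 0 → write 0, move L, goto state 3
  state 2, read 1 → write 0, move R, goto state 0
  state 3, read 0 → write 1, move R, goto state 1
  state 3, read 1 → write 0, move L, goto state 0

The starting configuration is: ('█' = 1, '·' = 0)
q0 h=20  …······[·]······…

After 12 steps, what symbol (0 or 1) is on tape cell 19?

[0] q0 h=20  …······[·]······…
[1] q2 h=19  …······[·]······…
[2] q3 h=18  …······[·]······…
[3] q1 h=19  …·····█[·]······…
[4] q0 h=18  …······[█]······…
[5] q1 h=19  …·····█[·]······…
[6] q0 h=18  …······[█]······…
[7] q1 h=19  …·····█[·]······…
[8] q0 h=18  …······[█]······…
[9] q1 h=19  …·····█[·]······…
[10] q0 h=18  …······[█]······…
[11] q1 h=19  …·····█[·]······…
[12] q0 h=18  …······[█]······…

0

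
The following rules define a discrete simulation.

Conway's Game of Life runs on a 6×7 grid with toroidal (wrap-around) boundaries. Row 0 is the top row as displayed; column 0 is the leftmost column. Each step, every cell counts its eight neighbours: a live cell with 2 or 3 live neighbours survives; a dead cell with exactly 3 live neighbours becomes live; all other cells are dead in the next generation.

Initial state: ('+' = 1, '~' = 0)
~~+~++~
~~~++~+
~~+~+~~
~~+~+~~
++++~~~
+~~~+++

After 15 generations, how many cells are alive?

t=0: ~~+~++~
~~~++~+
~~+~+~~
~~+~+~~
++++~~~
+~~~+++
t=1: +~~~~~~
~~+~~~~
~~+~+~~
~~~~+~~
+~+~~~~
+~~~~~~
t=2: ~+~~~~~
~+~+~~~
~~~~~~~
~+~~~~~
~+~~~~~
+~~~~~+
t=3: ~++~~~~
~~+~~~~
~~+~~~~
~~~~~~~
~+~~~~~
++~~~~~
t=4: +~+~~~~
~~++~~~
~~~~~~~
~~~~~~~
++~~~~~
+~~~~~~
t=5: ~~++~~~
~+++~~~
~~~~~~~
~~~~~~~
++~~~~~
+~~~~~+
t=6: +~~+~~~
~+~+~~~
~~+~~~~
~~~~~~~
++~~~~+
+~+~~~+
t=7: +~~+~~+
~+~+~~~
~~+~~~~
++~~~~~
~+~~~~+
~~+~~~~
t=8: ++~+~~~
++~+~~~
+~+~~~~
+++~~~~
~++~~~~
~++~~~+
t=9: ~~~+~~+
~~~+~~+
~~~+~~+
+~~+~~~
~~~+~~~
~~~+~~~
t=10: ~~+++~~
+~+++++
+~+++~+
~~+++~~
~~+++~~
~~+++~~
t=11: ~~~~~~+
+~~~~~~
+~~~~~~
~~~~~~~
~+~~~+~
~+~~~+~
t=12: +~~~~~+
+~~~~~+
~~~~~~~
~~~~~~~
~~~~~~~
+~~~~++
t=13: ~+~~~~~
+~~~~~+
~~~~~~~
~~~~~~~
~~~~~~+
+~~~~+~
t=14: ~+~~~~~
+~~~~~~
~~~~~~~
~~~~~~~
~~~~~~+
+~~~~~+
t=15: ~+~~~~+
~~~~~~~
~~~~~~~
~~~~~~~
+~~~~~+
+~~~~~+

6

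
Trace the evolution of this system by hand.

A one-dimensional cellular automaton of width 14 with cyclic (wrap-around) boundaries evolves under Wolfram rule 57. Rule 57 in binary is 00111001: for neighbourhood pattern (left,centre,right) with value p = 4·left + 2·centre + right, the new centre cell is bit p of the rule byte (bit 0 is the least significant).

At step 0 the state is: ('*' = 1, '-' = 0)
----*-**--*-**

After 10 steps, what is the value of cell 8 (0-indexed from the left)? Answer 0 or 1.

1

t=0: ----*-**--*-**
t=1: ***--**-*--**-
t=2: *--*-*-*-*-*-*
t=3: -*--*-*-*-*-**
t=4: *-*--*-*-*-**-
t=5: -*-*--*-*-**-*
t=6: *-*-*--*-**-*-
t=7: -*-*-*--**-*-*
t=8: *-*-*-*-*-*-*-
t=9: -*-*-*-*-*-*-*
t=10: *-*-*-*-*-*-*-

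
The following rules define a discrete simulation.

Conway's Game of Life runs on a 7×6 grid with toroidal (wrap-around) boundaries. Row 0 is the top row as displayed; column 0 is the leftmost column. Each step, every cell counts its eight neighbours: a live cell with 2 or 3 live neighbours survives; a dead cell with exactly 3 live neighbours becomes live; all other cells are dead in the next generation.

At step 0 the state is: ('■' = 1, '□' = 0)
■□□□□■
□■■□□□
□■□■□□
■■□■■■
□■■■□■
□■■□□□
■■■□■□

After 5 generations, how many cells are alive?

7

[0] ■□□□□■
□■■□□□
□■□■□□
■■□■■■
□■■■□■
□■■□□□
■■■□■□
[1] □□□■□■
□■■□□□
□□□■□■
□□□□□■
□□□□□■
□□□□■■
□□■■□□
[2] □■□■■□
■□■■□□
■□■□■□
■□□□□■
■□□□□■
□□□■■■
□□■■□■
[3] ■■□□□■
■□□□□□
■□■□■□
□□□□■□
□□□□□□
□□■■□□
■□□□□■
[4] □■□□□□
□□□□□□
□■□■□□
□□□■□■
□□□■□□
□□□□□□
□□■□■■
[5] □□□□□□
□□■□□□
□□■□■□
□□□■□□
□□□□■□
□□□■■□
□□□□□□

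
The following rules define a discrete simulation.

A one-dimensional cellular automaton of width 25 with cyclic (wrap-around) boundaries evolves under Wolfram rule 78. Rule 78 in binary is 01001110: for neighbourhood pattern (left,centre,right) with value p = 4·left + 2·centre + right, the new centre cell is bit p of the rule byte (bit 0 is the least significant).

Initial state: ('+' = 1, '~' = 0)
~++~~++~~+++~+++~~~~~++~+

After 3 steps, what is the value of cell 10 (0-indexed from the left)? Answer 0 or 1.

0) ~++~~++~~+++~+++~~~~~++~+
1) ~++~+++~++~+~+~+~~~~+++~+
2) ~++~+~+~++~+~+~+~~~++~+~+
3) ~++~+~+~++~+~+~+~~+++~+~+

0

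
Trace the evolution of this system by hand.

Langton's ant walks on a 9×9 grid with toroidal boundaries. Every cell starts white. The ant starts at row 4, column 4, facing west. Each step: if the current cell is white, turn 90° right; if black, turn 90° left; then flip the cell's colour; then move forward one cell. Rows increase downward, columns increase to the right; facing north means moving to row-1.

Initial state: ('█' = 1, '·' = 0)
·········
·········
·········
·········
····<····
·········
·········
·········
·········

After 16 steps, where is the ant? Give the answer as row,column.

4,4

0) ·········
·········
·········
·········
····<····
·········
·········
·········
·········
1) ·········
·········
·········
····^····
····█····
·········
·········
·········
·········
2) ·········
·········
·········
····█>···
····█····
·········
·········
·········
·········
3) ·········
·········
·········
····██···
····█v···
·········
·········
·········
·········
4) ·········
·········
·········
····██···
····<█···
·········
·········
·········
·········
5) ·········
·········
·········
····██···
·····█···
····v····
·········
·········
·········
6) ·········
·········
·········
····██···
·····█···
···<█····
·········
·········
·········
7) ·········
·········
·········
····██···
···^·█···
···██····
·········
·········
·········
8) ·········
·········
·········
····██···
···█>█···
···██····
·········
·········
·········
9) ·········
·········
·········
····██···
···███···
···█v····
·········
·········
·········
10) ·········
·········
·········
····██···
···███···
···█·>···
·········
·········
·········
11) ·········
·········
·········
····██···
···███···
···█·█···
·····v···
·········
·········
12) ·········
·········
·········
····██···
···███···
···█·█···
····<█···
·········
·········
13) ·········
·········
·········
····██···
···███···
···█^█···
····██···
·········
·········
14) ·········
·········
·········
····██···
···███···
···██>···
····██···
·········
·········
15) ·········
·········
·········
····██···
···██^···
···██····
····██···
·········
·········
16) ·········
·········
·········
····██···
···█<····
···██····
····██···
·········
·········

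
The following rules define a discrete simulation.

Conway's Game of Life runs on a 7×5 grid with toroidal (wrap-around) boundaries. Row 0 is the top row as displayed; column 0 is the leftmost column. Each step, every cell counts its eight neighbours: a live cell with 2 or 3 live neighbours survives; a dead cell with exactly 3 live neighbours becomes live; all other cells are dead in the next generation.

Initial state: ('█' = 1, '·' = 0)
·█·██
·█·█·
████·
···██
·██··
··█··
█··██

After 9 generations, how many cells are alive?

2

[0] ·█·██
·█·█·
████·
···██
·██··
··█··
█··██
[1] ·█···
·····
██···
····█
·██··
█·█·█
██···
[2] ██···
██···
█····
··█··
·██·█
··███
··█·█
[3] ··█·█
····█
█····
█·██·
██··█
····█
··█·█
[4] █···█
█··██
██·█·
··██·
·██··
·█··█
█···█
[5] ·█···
··██·
██···
█··██
██···
·████
·█·█·
[6] ·█·█·
█·█··
██···
··█··
·····
···██
·█·██
[7] ·█·█·
█·█·█
█·█··
·█···
···█·
█·███
·····
[8] █████
█·█·█
█·███
·██··
██·█·
··███
██···
[9] ·····
·····
·····
·····
█····
···█·
·····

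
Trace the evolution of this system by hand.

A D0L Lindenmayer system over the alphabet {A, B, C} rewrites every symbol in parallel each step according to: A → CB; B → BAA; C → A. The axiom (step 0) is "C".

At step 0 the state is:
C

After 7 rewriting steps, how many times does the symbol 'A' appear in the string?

45

step 0: C
step 1: A
step 2: CB
step 3: ABAA
step 4: CBBAACBCB
step 5: ABAABAACBCBABAAABAA
step 6: CBBAACBCBBAACBCBABAAABAACBBAACBCBCBBAACBCB
step 7: ABAABAACBCBABAAABAABAACBCBABAAABAACBBAACBCBCBBAACBCBABAABAACBCBABAAABAAABAABAACBCBABAAABAA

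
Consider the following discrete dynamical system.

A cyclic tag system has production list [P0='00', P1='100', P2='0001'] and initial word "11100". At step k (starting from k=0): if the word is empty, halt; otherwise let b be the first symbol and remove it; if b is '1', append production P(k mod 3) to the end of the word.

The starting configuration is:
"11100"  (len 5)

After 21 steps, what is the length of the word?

k=0  "11100"  (len 5)
k=1  "110000"  (len 6)
k=2  "10000100"  (len 8)
k=3  "00001000001"  (len 11)
k=4  "0001000001"  (len 10)
k=5  "001000001"  (len 9)
k=6  "01000001"  (len 8)
k=7  "1000001"  (len 7)
k=8  "000001100"  (len 9)
k=9  "00001100"  (len 8)
k=10  "0001100"  (len 7)
k=11  "001100"  (len 6)
k=12  "01100"  (len 5)
k=13  "1100"  (len 4)
k=14  "100100"  (len 6)
k=15  "001000001"  (len 9)
k=16  "01000001"  (len 8)
k=17  "1000001"  (len 7)
k=18  "0000010001"  (len 10)
k=19  "000010001"  (len 9)
k=20  "00010001"  (len 8)
k=21  "0010001"  (len 7)

7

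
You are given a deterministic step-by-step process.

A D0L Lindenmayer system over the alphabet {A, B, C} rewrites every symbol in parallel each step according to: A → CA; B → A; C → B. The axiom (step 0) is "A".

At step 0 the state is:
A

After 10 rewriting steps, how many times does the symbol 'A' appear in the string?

t=0: A
t=1: CA
t=2: BCA
t=3: ABCA
t=4: CAABCA
t=5: BCACAABCA
t=6: ABCABCACAABCA
t=7: CAABCAABCABCACAABCA
t=8: BCACAABCACAABCAABCABCACAABCA
t=9: ABCABCACAABCABCACAABCACAABCAABCABCACAABCA
t=10: CAABCAABCABCACAABCAABCABCACAABCABCACAABCACAABCAABCABCACAABCA

28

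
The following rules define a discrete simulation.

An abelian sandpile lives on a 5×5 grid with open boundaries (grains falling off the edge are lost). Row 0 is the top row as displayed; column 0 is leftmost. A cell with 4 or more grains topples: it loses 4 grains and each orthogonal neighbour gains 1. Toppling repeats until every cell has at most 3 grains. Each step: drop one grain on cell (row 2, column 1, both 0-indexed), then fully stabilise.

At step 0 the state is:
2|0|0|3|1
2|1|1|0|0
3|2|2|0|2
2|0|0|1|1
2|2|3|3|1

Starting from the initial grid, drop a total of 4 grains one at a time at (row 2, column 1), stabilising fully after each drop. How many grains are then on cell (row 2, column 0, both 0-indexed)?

0

gen 0: 2|0|0|3|1
2|1|1|0|0
3|2|2|0|2
2|0|0|1|1
2|2|3|3|1
gen 1: 2|0|0|3|1
2|1|1|0|0
3|3|2|0|2
2|0|0|1|1
2|2|3|3|1
gen 2: 2|0|0|3|1
3|2|1|0|0
0|1|3|0|2
3|1|0|1|1
2|2|3|3|1
gen 3: 2|0|0|3|1
3|2|1|0|0
0|2|3|0|2
3|1|0|1|1
2|2|3|3|1
gen 4: 2|0|0|3|1
3|2|1|0|0
0|3|3|0|2
3|1|0|1|1
2|2|3|3|1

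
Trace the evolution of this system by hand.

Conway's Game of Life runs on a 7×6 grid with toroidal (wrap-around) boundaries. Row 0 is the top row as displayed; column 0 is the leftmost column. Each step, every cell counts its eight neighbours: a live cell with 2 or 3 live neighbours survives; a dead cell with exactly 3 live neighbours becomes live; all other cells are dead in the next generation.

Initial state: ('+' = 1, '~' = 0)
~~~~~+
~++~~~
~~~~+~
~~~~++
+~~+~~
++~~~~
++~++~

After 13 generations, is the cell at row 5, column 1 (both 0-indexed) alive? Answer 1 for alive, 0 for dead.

k=0  ~~~~~+
~++~~~
~~~~+~
~~~~++
+~~+~~
++~~~~
++~++~
k=1  ~~~+++
~~~~~~
~~~+++
~~~+++
++~~+~
~~~++~
~++~+~
k=2  ~~++++
~~~~~~
~~~+~+
~~+~~~
+~+~~~
+~~~+~
~~+~~~
k=3  ~~+++~
~~+~~+
~~~~~~
~+++~~
~~~+~+
~~~+~+
~++~~~
k=4  ~~~~+~
~~+~+~
~+~+~~
~~+++~
+~~+~~
+~~+~~
~+~~~~
k=5  ~~~+~~
~~+~+~
~+~~~~
~+~~+~
~+~~~+
+++~~~
~~~~~~
k=6  ~~~+~~
~~++~~
~+++~~
~++~~~
~~~~~+
+++~~~
~++~~~
k=7  ~+~+~~
~+~~+~
~~~~~~
++~+~~
~~~~~~
+~+~~~
+~~+~~
k=8  ++~++~
~~+~~~
+++~~~
~~~~~~
+~+~~~
~+~~~~
+~~+~~
k=9  ++~+++
~~~~~+
~++~~~
+~+~~~
~+~~~~
+++~~~
+~~+++
k=10  ~+++~~
~~~+~+
+++~~~
+~+~~~
~~~~~~
~~+++~
~~~~~~
k=11  ~~+++~
~~~++~
+~++~+
+~+~~~
~++~~~
~~~+~~
~+~~+~
k=12  ~~+~~+
~+~~~~
+~+~~+
+~~~~+
~+++~~
~+~+~~
~~~~+~
k=13  ~~~~~~
~++~~+
~~~~~+
~~~+++
~+~++~
~+~++~
~~+++~

1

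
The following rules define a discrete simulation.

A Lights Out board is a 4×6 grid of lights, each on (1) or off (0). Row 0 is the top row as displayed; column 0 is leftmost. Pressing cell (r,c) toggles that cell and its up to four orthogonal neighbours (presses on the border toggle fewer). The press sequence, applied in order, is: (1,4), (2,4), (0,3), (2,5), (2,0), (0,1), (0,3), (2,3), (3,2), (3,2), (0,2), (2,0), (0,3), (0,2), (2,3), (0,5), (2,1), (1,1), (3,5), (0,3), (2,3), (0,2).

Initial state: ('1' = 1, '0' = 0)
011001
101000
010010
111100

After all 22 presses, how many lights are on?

t=0: 011001
101000
010010
111100
t=1: 011011
101111
010000
111100
t=2: 011011
101101
010111
111110
t=3: 010101
101001
010111
111110
t=4: 010101
101000
010100
111111
t=5: 010101
001000
100100
011111
t=6: 101101
011000
100100
011111
t=7: 100011
011100
100100
011111
t=8: 100011
011000
101010
011011
t=9: 100011
011000
100010
000111
t=10: 100011
011000
101010
011011
t=11: 111111
010000
101010
011011
t=12: 111111
110000
011010
111011
t=13: 110001
110100
011010
111011
t=14: 101101
111100
011010
111011
t=15: 101101
111000
010100
111111
t=16: 101110
111001
010100
111111
t=17: 101110
101001
101100
101111
t=18: 111110
010001
111100
101111
t=19: 111110
010001
111101
101100
t=20: 110000
010101
111101
101100
t=21: 110000
010001
110011
101000
t=22: 101100
011001
110011
101000

12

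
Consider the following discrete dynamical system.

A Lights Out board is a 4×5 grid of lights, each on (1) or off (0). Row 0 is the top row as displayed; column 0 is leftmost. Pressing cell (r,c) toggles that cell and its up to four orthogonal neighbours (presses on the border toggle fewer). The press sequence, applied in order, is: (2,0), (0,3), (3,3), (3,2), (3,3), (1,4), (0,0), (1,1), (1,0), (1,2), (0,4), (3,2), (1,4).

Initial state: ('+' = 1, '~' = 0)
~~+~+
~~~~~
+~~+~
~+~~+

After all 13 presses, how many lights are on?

10

0) ~~+~+
~~~~~
+~~+~
~+~~+
1) ~~+~+
+~~~~
~+~+~
++~~+
2) ~~~+~
+~~+~
~+~+~
++~~+
3) ~~~+~
+~~+~
~+~~~
++++~
4) ~~~+~
+~~+~
~++~~
+~~~~
5) ~~~+~
+~~+~
~+++~
+~+++
6) ~~~++
+~~~+
~++++
+~+++
7) ++~++
~~~~+
~++++
+~+++
8) +~~++
+++~+
~~+++
+~+++
9) ~~~++
~~+~+
+~+++
+~+++
10) ~~+++
~+~++
+~~++
+~+++
11) ~~+~~
~+~+~
+~~++
+~+++
12) ~~+~~
~+~+~
+~+++
++~~+
13) ~~+~+
~+~~+
+~++~
++~~+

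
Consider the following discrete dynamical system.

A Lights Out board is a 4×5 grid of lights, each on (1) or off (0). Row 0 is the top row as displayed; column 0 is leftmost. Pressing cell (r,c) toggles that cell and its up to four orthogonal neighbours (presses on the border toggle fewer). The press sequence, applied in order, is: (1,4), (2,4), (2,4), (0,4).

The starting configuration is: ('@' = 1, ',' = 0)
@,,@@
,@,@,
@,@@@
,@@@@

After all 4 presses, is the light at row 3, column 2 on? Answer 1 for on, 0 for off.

gen 0: @,,@@
,@,@,
@,@@@
,@@@@
gen 1: @,,@,
,@,,@
@,@@,
,@@@@
gen 2: @,,@,
,@,,,
@,@,@
,@@@,
gen 3: @,,@,
,@,,@
@,@@,
,@@@@
gen 4: @,,,@
,@,,,
@,@@,
,@@@@

1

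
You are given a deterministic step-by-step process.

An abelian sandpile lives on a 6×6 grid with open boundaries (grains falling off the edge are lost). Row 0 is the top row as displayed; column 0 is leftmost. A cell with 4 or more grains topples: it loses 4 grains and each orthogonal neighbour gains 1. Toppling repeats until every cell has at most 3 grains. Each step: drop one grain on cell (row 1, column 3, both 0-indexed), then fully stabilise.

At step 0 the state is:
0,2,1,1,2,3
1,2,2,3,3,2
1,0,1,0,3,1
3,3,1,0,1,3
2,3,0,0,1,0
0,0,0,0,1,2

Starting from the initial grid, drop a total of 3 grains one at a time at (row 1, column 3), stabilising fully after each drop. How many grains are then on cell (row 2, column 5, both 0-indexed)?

0) 0,2,1,1,2,3
1,2,2,3,3,2
1,0,1,0,3,1
3,3,1,0,1,3
2,3,0,0,1,0
0,0,0,0,1,2
1) 0,2,1,2,3,3
1,2,3,1,1,3
1,0,1,2,0,2
3,3,1,0,2,3
2,3,0,0,1,0
0,0,0,0,1,2
2) 0,2,1,2,3,3
1,2,3,2,1,3
1,0,1,2,0,2
3,3,1,0,2,3
2,3,0,0,1,0
0,0,0,0,1,2
3) 0,2,1,2,3,3
1,2,3,3,1,3
1,0,1,2,0,2
3,3,1,0,2,3
2,3,0,0,1,0
0,0,0,0,1,2

2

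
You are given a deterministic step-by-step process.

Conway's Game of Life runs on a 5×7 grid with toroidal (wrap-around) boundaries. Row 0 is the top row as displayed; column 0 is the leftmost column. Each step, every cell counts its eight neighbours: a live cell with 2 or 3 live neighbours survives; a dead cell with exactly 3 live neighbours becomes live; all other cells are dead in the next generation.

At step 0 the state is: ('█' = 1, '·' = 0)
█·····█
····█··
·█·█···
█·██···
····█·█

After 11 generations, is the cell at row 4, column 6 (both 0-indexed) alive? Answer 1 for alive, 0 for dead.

0

gen 0: █·····█
····█··
·█·█···
█·██···
····█·█
gen 1: █·····█
█······
·█·██··
█████··
·█·█·██
gen 2: ·█···█·
██····█
····█··
······█
···█·█·
gen 3: ·██·██·
██···██
·····██
····██·
····███
gen 4: ·███···
·██····
·······
·······
······█
gen 5: ██·█···
·█·█···
·······
·······
··█····
gen 6: ██·█···
██·····
·······
·······
·██····
gen 7: ·······
███····
·······
·······
███····
gen 8: ·······
·█·····
·█·····
·█·····
·█·····
gen 9: ·······
·······
███····
███····
·······
gen 10: ·······
·█·····
█·█····
█·█····
·█·····
gen 11: ·······
·█·····
█·█····
█·█····
·█·····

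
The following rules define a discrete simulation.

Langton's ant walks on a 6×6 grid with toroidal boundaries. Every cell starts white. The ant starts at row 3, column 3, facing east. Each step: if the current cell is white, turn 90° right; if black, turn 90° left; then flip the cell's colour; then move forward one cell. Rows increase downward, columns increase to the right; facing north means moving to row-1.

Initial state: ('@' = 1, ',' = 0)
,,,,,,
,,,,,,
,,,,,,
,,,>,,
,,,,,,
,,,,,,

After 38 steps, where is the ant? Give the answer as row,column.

gen 0: ,,,,,,
,,,,,,
,,,,,,
,,,>,,
,,,,,,
,,,,,,
gen 1: ,,,,,,
,,,,,,
,,,,,,
,,,@,,
,,,v,,
,,,,,,
gen 2: ,,,,,,
,,,,,,
,,,,,,
,,,@,,
,,<@,,
,,,,,,
gen 3: ,,,,,,
,,,,,,
,,,,,,
,,^@,,
,,@@,,
,,,,,,
gen 4: ,,,,,,
,,,,,,
,,,,,,
,,@>,,
,,@@,,
,,,,,,
gen 5: ,,,,,,
,,,,,,
,,,^,,
,,@,,,
,,@@,,
,,,,,,
gen 6: ,,,,,,
,,,,,,
,,,@>,
,,@,,,
,,@@,,
,,,,,,
gen 7: ,,,,,,
,,,,,,
,,,@@,
,,@,v,
,,@@,,
,,,,,,
gen 8: ,,,,,,
,,,,,,
,,,@@,
,,@<@,
,,@@,,
,,,,,,
gen 9: ,,,,,,
,,,,,,
,,,^@,
,,@@@,
,,@@,,
,,,,,,
gen 10: ,,,,,,
,,,,,,
,,<,@,
,,@@@,
,,@@,,
,,,,,,
gen 11: ,,,,,,
,,^,,,
,,@,@,
,,@@@,
,,@@,,
,,,,,,
gen 12: ,,,,,,
,,@>,,
,,@,@,
,,@@@,
,,@@,,
,,,,,,
gen 13: ,,,,,,
,,@@,,
,,@v@,
,,@@@,
,,@@,,
,,,,,,
gen 14: ,,,,,,
,,@@,,
,,<@@,
,,@@@,
,,@@,,
,,,,,,
gen 15: ,,,,,,
,,@@,,
,,,@@,
,,v@@,
,,@@,,
,,,,,,
gen 16: ,,,,,,
,,@@,,
,,,@@,
,,,>@,
,,@@,,
,,,,,,
gen 17: ,,,,,,
,,@@,,
,,,^@,
,,,,@,
,,@@,,
,,,,,,
gen 18: ,,,,,,
,,@@,,
,,<,@,
,,,,@,
,,@@,,
,,,,,,
gen 19: ,,,,,,
,,^@,,
,,@,@,
,,,,@,
,,@@,,
,,,,,,
gen 20: ,,,,,,
,<,@,,
,,@,@,
,,,,@,
,,@@,,
,,,,,,
gen 21: ,^,,,,
,@,@,,
,,@,@,
,,,,@,
,,@@,,
,,,,,,
gen 22: ,@>,,,
,@,@,,
,,@,@,
,,,,@,
,,@@,,
,,,,,,
gen 23: ,@@,,,
,@v@,,
,,@,@,
,,,,@,
,,@@,,
,,,,,,
gen 24: ,@@,,,
,<@@,,
,,@,@,
,,,,@,
,,@@,,
,,,,,,
gen 25: ,@@,,,
,,@@,,
,v@,@,
,,,,@,
,,@@,,
,,,,,,
gen 26: ,@@,,,
,,@@,,
<@@,@,
,,,,@,
,,@@,,
,,,,,,
gen 27: ,@@,,,
^,@@,,
@@@,@,
,,,,@,
,,@@,,
,,,,,,
gen 28: ,@@,,,
@>@@,,
@@@,@,
,,,,@,
,,@@,,
,,,,,,
gen 29: ,@@,,,
@@@@,,
@v@,@,
,,,,@,
,,@@,,
,,,,,,
gen 30: ,@@,,,
@@@@,,
@,>,@,
,,,,@,
,,@@,,
,,,,,,
gen 31: ,@@,,,
@@^@,,
@,,,@,
,,,,@,
,,@@,,
,,,,,,
gen 32: ,@@,,,
@<,@,,
@,,,@,
,,,,@,
,,@@,,
,,,,,,
gen 33: ,@@,,,
@,,@,,
@v,,@,
,,,,@,
,,@@,,
,,,,,,
gen 34: ,@@,,,
@,,@,,
<@,,@,
,,,,@,
,,@@,,
,,,,,,
gen 35: ,@@,,,
@,,@,,
,@,,@,
v,,,@,
,,@@,,
,,,,,,
gen 36: ,@@,,,
@,,@,,
,@,,@,
@,,,@<
,,@@,,
,,,,,,
gen 37: ,@@,,,
@,,@,,
,@,,@^
@,,,@@
,,@@,,
,,,,,,
gen 38: ,@@,,,
@,,@,,
>@,,@@
@,,,@@
,,@@,,
,,,,,,

2,0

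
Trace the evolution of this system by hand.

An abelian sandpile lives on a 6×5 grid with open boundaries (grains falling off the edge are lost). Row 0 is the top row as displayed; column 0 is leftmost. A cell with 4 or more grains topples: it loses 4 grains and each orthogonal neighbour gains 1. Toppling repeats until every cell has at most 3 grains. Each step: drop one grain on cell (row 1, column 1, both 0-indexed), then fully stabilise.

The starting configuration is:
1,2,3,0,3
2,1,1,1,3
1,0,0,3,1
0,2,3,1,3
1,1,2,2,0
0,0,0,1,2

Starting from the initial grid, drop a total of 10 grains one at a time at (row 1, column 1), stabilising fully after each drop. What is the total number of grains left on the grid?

t=0: 1,2,3,0,3
2,1,1,1,3
1,0,0,3,1
0,2,3,1,3
1,1,2,2,0
0,0,0,1,2
t=1: 1,2,3,0,3
2,2,1,1,3
1,0,0,3,1
0,2,3,1,3
1,1,2,2,0
0,0,0,1,2
t=2: 1,2,3,0,3
2,3,1,1,3
1,0,0,3,1
0,2,3,1,3
1,1,2,2,0
0,0,0,1,2
t=3: 1,3,3,0,3
3,0,2,1,3
1,1,0,3,1
0,2,3,1,3
1,1,2,2,0
0,0,0,1,2
t=4: 1,3,3,0,3
3,1,2,1,3
1,1,0,3,1
0,2,3,1,3
1,1,2,2,0
0,0,0,1,2
t=5: 1,3,3,0,3
3,2,2,1,3
1,1,0,3,1
0,2,3,1,3
1,1,2,2,0
0,0,0,1,2
t=6: 1,3,3,0,3
3,3,2,1,3
1,1,0,3,1
0,2,3,1,3
1,1,2,2,0
0,0,0,1,2
t=7: 3,1,1,1,3
0,3,0,2,3
2,2,1,3,1
0,2,3,1,3
1,1,2,2,0
0,0,0,1,2
t=8: 3,2,1,1,3
1,0,1,2,3
2,3,1,3,1
0,2,3,1,3
1,1,2,2,0
0,0,0,1,2
t=9: 3,2,1,1,3
1,1,1,2,3
2,3,1,3,1
0,2,3,1,3
1,1,2,2,0
0,0,0,1,2
t=10: 3,2,1,1,3
1,2,1,2,3
2,3,1,3,1
0,2,3,1,3
1,1,2,2,0
0,0,0,1,2

47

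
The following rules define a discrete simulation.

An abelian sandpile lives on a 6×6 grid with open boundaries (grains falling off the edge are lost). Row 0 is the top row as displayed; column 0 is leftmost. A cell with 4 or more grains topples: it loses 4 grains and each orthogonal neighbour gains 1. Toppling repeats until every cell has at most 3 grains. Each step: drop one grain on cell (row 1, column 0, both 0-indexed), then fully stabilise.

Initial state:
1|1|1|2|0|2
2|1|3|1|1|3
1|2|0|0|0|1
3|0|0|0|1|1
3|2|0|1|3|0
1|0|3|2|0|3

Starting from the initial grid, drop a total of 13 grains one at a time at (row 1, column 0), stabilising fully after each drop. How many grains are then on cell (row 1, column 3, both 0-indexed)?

2

t=0: 1|1|1|2|0|2
2|1|3|1|1|3
1|2|0|0|0|1
3|0|0|0|1|1
3|2|0|1|3|0
1|0|3|2|0|3
t=1: 1|1|1|2|0|2
3|1|3|1|1|3
1|2|0|0|0|1
3|0|0|0|1|1
3|2|0|1|3|0
1|0|3|2|0|3
t=2: 2|1|1|2|0|2
0|2|3|1|1|3
2|2|0|0|0|1
3|0|0|0|1|1
3|2|0|1|3|0
1|0|3|2|0|3
t=3: 2|1|1|2|0|2
1|2|3|1|1|3
2|2|0|0|0|1
3|0|0|0|1|1
3|2|0|1|3|0
1|0|3|2|0|3
t=4: 2|1|1|2|0|2
2|2|3|1|1|3
2|2|0|0|0|1
3|0|0|0|1|1
3|2|0|1|3|0
1|0|3|2|0|3
t=5: 2|1|1|2|0|2
3|2|3|1|1|3
2|2|0|0|0|1
3|0|0|0|1|1
3|2|0|1|3|0
1|0|3|2|0|3
t=6: 3|1|1|2|0|2
0|3|3|1|1|3
3|2|0|0|0|1
3|0|0|0|1|1
3|2|0|1|3|0
1|0|3|2|0|3
t=7: 3|1|1|2|0|2
1|3|3|1|1|3
3|2|0|0|0|1
3|0|0|0|1|1
3|2|0|1|3|0
1|0|3|2|0|3
t=8: 3|1|1|2|0|2
2|3|3|1|1|3
3|2|0|0|0|1
3|0|0|0|1|1
3|2|0|1|3|0
1|0|3|2|0|3
t=9: 3|1|1|2|0|2
3|3|3|1|1|3
3|2|0|0|0|1
3|0|0|0|1|1
3|2|0|1|3|0
1|0|3|2|0|3
t=10: 0|3|2|2|0|2
3|2|0|2|1|3
2|0|2|0|0|1
1|2|0|0|1|1
0|3|0|1|3|0
2|0|3|2|0|3
t=11: 1|3|2|2|0|2
0|3|0|2|1|3
3|0|2|0|0|1
1|2|0|0|1|1
0|3|0|1|3|0
2|0|3|2|0|3
t=12: 1|3|2|2|0|2
1|3|0|2|1|3
3|0|2|0|0|1
1|2|0|0|1|1
0|3|0|1|3|0
2|0|3|2|0|3
t=13: 1|3|2|2|0|2
2|3|0|2|1|3
3|0|2|0|0|1
1|2|0|0|1|1
0|3|0|1|3|0
2|0|3|2|0|3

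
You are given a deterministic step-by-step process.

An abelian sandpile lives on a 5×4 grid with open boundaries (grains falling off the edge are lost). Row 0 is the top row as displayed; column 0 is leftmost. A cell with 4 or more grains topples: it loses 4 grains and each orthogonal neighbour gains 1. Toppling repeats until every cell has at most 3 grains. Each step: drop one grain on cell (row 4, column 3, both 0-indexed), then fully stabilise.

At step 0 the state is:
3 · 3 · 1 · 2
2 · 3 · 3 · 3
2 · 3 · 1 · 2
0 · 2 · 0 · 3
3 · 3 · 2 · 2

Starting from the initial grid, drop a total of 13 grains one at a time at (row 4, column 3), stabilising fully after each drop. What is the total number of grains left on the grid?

[0] 3 · 3 · 1 · 2
2 · 3 · 3 · 3
2 · 3 · 1 · 2
0 · 2 · 0 · 3
3 · 3 · 2 · 2
[1] 3 · 3 · 1 · 2
2 · 3 · 3 · 3
2 · 3 · 1 · 2
0 · 2 · 0 · 3
3 · 3 · 2 · 3
[2] 3 · 3 · 1 · 2
2 · 3 · 3 · 3
2 · 3 · 1 · 3
0 · 2 · 1 · 0
3 · 3 · 3 · 1
[3] 3 · 3 · 1 · 2
2 · 3 · 3 · 3
2 · 3 · 1 · 3
0 · 2 · 1 · 0
3 · 3 · 3 · 2
[4] 3 · 3 · 1 · 2
2 · 3 · 3 · 3
2 · 3 · 1 · 3
0 · 2 · 1 · 0
3 · 3 · 3 · 3
[5] 3 · 3 · 1 · 2
2 · 3 · 3 · 3
2 · 3 · 1 · 3
1 · 3 · 2 · 1
0 · 1 · 1 · 1
[6] 3 · 3 · 1 · 2
2 · 3 · 3 · 3
2 · 3 · 1 · 3
1 · 3 · 2 · 1
0 · 1 · 1 · 2
[7] 3 · 3 · 1 · 2
2 · 3 · 3 · 3
2 · 3 · 1 · 3
1 · 3 · 2 · 1
0 · 1 · 1 · 3
[8] 3 · 3 · 1 · 2
2 · 3 · 3 · 3
2 · 3 · 1 · 3
1 · 3 · 2 · 2
0 · 1 · 2 · 0
[9] 3 · 3 · 1 · 2
2 · 3 · 3 · 3
2 · 3 · 1 · 3
1 · 3 · 2 · 2
0 · 1 · 2 · 1
[10] 3 · 3 · 1 · 2
2 · 3 · 3 · 3
2 · 3 · 1 · 3
1 · 3 · 2 · 2
0 · 1 · 2 · 2
[11] 3 · 3 · 1 · 2
2 · 3 · 3 · 3
2 · 3 · 1 · 3
1 · 3 · 2 · 2
0 · 1 · 2 · 3
[12] 3 · 3 · 1 · 2
2 · 3 · 3 · 3
2 · 3 · 1 · 3
1 · 3 · 2 · 3
0 · 1 · 3 · 0
[13] 3 · 3 · 1 · 2
2 · 3 · 3 · 3
2 · 3 · 1 · 3
1 · 3 · 2 · 3
0 · 1 · 3 · 1

43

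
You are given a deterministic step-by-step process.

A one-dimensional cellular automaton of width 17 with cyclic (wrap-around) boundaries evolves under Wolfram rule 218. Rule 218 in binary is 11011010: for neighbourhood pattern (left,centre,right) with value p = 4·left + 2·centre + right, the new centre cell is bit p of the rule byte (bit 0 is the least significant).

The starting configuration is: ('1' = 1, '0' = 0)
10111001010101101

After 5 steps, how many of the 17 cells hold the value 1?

t=0: 10111001010101101
t=1: 10111110000001101
t=2: 10111111000011101
t=3: 10111111100111101
t=4: 10111111111111101
t=5: 10111111111111101

15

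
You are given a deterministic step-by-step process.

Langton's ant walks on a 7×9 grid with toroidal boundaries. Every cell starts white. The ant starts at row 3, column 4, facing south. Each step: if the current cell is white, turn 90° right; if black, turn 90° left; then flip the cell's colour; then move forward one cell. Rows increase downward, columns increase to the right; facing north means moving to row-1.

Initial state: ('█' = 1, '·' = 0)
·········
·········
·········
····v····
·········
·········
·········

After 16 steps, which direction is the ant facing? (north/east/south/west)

t=0: ·········
·········
·········
····v····
·········
·········
·········
t=1: ·········
·········
·········
···<█····
·········
·········
·········
t=2: ·········
·········
···^·····
···██····
·········
·········
·········
t=3: ·········
·········
···█>····
···██····
·········
·········
·········
t=4: ·········
·········
···██····
···█v····
·········
·········
·········
t=5: ·········
·········
···██····
···█·>···
·········
·········
·········
t=6: ·········
·········
···██····
···█·█···
·····v···
·········
·········
t=7: ·········
·········
···██····
···█·█···
····<█···
·········
·········
t=8: ·········
·········
···██····
···█^█···
····██···
·········
·········
t=9: ·········
·········
···██····
···██>···
····██···
·········
·········
t=10: ·········
·········
···██^···
···██····
····██···
·········
·········
t=11: ·········
·········
···███>··
···██····
····██···
·········
·········
t=12: ·········
·········
···████··
···██·v··
····██···
·········
·········
t=13: ·········
·········
···████··
···██<█··
····██···
·········
·········
t=14: ·········
·········
···██^█··
···████··
····██···
·········
·········
t=15: ·········
·········
···█<·█··
···████··
····██···
·········
·········
t=16: ·········
·········
···█··█··
···█v██··
····██···
·········
·········

south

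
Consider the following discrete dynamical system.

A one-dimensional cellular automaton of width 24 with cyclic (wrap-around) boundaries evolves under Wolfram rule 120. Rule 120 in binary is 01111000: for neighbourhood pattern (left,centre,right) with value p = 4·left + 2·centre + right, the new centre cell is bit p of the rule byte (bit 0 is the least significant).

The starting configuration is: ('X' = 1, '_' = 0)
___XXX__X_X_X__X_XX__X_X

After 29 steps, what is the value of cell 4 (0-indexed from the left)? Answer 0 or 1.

[0] ___XXX__X_X_X__X_XX__X_X
[1] X__X_XX__X_X_X__XXXX__X_
[2] _X__XXXX__X_X_X_X__XX__X
[3] X_X_X__XX__X_X_X_X_XXX__
[4] _X_X_X_XXX__X_X_X_XX_XX_
[5] __X_X_XX_XX__X_X_XXXXXXX
[6] X__X_XXXXXXX__X_XX_____X
[7] XX__XX_____XX__XXXX____X
[8] _XX_XXX____XXX_X__XX___X
[9] XXXXX_XX___X_XX_X_XXX___
[10] X___XXXXX___XXXX_XX_XX__
[11] _X__X___XX__X__XXXXXXXX_
[12] __X__X__XXX__X_X______XX
[13] X__X__X_X_XX__X_X_____XX
[14] XX__X__X_XXXX__X_X____X_
[15] XXX__X__XX__XX__X_X____X
[16] __XX__X_XXX_XXX__X_X___X
[17] X_XXX__XX_XXX_XX__X_X___
[18] _XX_XX_XXXX_XXXXX__X_X__
[19] _XXXXXXX__XXX___XX__X_X_
[20] _X_____XX_X_XX__XXX__X_X
[21] X_X____XXX_XXXX_X_XX__X_
[22] _X_X___X_XXX__XX_XXXX__X
[23] X_X_X___XX_XX_XXXX__XX__
[24] _X_X_X__XXXXXXX__XX_XXX_
[25] __X_X_X_X_____XX_XXXX_XX
[26] X__X_X_X_X____XXXX__XXXX
[27] XX__X_X_X_X___X__XX_X___
[28] XXX__X_X_X_X___X_XXX_X__
[29] X_XX__X_X_X_X___XX_XX_X_

0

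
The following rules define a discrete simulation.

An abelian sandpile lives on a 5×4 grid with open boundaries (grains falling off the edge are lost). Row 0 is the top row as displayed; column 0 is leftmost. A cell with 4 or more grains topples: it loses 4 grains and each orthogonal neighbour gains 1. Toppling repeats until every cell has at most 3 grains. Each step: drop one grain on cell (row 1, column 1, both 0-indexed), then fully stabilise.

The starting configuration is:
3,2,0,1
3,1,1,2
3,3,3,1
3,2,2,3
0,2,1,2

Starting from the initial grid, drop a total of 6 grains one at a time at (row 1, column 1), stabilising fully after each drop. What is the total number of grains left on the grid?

gen 0: 3,2,0,1
3,1,1,2
3,3,3,1
3,2,2,3
0,2,1,2
gen 1: 3,2,0,1
3,2,1,2
3,3,3,1
3,2,2,3
0,2,1,2
gen 2: 3,2,0,1
3,3,1,2
3,3,3,1
3,2,2,3
0,2,1,2
gen 3: 1,0,1,1
2,3,3,2
2,3,1,3
1,1,1,0
1,3,2,3
gen 4: 1,1,2,1
3,2,0,3
3,0,3,3
1,2,1,0
1,3,2,3
gen 5: 1,1,2,1
3,3,0,3
3,0,3,3
1,2,1,0
1,3,2,3
gen 6: 2,2,2,1
1,1,1,3
0,2,3,3
2,2,1,0
1,3,2,3

35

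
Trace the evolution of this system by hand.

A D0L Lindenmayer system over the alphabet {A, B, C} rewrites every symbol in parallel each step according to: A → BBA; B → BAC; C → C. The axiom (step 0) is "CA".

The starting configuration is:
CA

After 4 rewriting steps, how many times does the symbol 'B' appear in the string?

24

gen 0: CA
gen 1: CBBA
gen 2: CBACBACBBA
gen 3: CBACBBACBACBBACBACBACBBA
gen 4: CBACBBACBACBACBBACBACBBACBACBACBBACBACBBACBACBBACBACBACBBA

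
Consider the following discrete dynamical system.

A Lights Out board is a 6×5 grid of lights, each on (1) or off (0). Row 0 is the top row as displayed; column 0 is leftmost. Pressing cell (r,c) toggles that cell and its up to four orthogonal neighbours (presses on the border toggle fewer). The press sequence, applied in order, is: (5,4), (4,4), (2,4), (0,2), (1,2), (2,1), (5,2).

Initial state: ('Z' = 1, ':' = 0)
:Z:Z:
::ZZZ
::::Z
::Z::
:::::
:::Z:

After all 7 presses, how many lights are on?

k=0  :Z:Z:
::ZZZ
::::Z
::Z::
:::::
:::Z:
k=1  :Z:Z:
::ZZZ
::::Z
::Z::
::::Z
::::Z
k=2  :Z:Z:
::ZZZ
::::Z
::Z:Z
:::Z:
:::::
k=3  :Z:Z:
::ZZ:
:::Z:
::Z::
:::Z:
:::::
k=4  ::Z::
:::Z:
:::Z:
::Z::
:::Z:
:::::
k=5  :::::
:ZZ::
::ZZ:
::Z::
:::Z:
:::::
k=6  :::::
::Z::
ZZ:Z:
:ZZ::
:::Z:
:::::
k=7  :::::
::Z::
ZZ:Z:
:ZZ::
::ZZ:
:ZZZ:

11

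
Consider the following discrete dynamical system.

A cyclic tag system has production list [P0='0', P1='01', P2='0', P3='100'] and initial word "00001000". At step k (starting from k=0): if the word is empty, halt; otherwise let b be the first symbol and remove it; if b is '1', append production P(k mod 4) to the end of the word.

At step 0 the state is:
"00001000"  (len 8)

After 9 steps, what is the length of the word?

0

gen 0: "00001000"  (len 8)
gen 1: "0001000"  (len 7)
gen 2: "001000"  (len 6)
gen 3: "01000"  (len 5)
gen 4: "1000"  (len 4)
gen 5: "0000"  (len 4)
gen 6: "000"  (len 3)
gen 7: "00"  (len 2)
gen 8: "0"  (len 1)
gen 9: (halted — word empty)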